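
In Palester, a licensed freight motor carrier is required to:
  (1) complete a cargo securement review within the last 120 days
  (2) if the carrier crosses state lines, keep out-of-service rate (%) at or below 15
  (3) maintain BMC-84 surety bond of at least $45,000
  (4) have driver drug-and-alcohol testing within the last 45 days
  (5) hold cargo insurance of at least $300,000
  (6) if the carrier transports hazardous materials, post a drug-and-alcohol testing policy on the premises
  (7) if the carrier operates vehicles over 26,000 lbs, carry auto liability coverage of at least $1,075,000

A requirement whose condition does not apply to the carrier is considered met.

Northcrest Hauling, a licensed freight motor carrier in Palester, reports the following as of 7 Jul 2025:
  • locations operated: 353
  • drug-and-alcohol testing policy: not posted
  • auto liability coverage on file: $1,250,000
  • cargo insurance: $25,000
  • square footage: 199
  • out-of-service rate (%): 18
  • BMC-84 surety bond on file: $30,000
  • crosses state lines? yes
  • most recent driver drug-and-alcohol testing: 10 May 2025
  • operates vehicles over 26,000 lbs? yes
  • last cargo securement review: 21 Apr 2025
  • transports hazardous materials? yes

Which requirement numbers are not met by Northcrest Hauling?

1. cargo securement review 77 days ago vs limit 120 → met
2. condition 'crosses state lines' holds; out-of-service rate (%) 18 > 15 → not met
3. BMC-84 surety bond $30,000 < $45,000 → not met
4. driver drug-and-alcohol testing 58 days ago vs limit 45 → not met
5. cargo insurance $25,000 < $300,000 → not met
6. condition 'transports hazardous materials' holds; drug-and-alcohol testing policy absent → not met
7. condition 'operates vehicles over 26,000 lbs' holds; auto liability coverage $1,250,000 ≥ $1,075,000 → met
Not met: 2, 3, 4, 5, 6

2, 3, 4, 5, 6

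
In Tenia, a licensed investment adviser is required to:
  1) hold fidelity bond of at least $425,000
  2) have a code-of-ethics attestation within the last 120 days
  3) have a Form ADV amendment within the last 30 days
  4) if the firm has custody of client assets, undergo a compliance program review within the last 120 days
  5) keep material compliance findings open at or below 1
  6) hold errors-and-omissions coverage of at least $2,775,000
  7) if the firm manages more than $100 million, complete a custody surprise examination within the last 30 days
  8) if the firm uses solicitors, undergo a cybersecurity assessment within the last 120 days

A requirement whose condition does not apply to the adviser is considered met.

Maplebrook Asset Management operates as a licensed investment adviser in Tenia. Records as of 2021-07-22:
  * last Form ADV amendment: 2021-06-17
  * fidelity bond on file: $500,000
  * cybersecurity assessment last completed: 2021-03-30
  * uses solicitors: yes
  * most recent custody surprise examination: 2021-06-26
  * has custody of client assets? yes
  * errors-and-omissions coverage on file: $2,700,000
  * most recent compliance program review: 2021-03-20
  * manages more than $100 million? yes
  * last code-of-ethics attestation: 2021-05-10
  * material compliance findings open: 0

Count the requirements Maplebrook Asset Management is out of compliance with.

3

1. fidelity bond $500,000 ≥ $425,000 → met
2. code-of-ethics attestation 73 days ago vs limit 120 → met
3. Form ADV amendment 35 days ago vs limit 30 → not met
4. condition 'has custody of client assets' holds; compliance program review 124 days ago vs limit 120 → not met
5. material compliance findings open 0 ≤ 1 → met
6. errors-and-omissions coverage $2,700,000 < $2,775,000 → not met
7. condition 'manages more than $100 million' holds; custody surprise examination 26 days ago vs limit 30 → met
8. condition 'uses solicitors' holds; cybersecurity assessment 114 days ago vs limit 120 → met
Not met: 3 of 8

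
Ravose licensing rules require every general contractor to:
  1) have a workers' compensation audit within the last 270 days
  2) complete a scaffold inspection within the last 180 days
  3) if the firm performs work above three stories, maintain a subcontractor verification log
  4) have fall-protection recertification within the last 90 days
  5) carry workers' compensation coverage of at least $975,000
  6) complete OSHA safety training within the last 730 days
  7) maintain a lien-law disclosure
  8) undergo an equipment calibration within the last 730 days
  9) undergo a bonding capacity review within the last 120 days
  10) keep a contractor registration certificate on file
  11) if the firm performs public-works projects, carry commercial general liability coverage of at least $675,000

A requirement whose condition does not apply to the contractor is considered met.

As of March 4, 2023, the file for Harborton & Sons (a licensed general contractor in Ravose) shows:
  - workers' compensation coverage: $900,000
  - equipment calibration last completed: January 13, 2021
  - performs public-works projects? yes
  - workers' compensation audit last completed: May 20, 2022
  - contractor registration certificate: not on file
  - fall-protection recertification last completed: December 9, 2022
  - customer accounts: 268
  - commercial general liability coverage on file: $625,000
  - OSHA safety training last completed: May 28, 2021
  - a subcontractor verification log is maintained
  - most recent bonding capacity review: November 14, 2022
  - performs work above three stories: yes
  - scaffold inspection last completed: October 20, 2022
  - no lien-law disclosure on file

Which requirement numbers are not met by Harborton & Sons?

1. workers' compensation audit 288 days ago vs limit 270 → not met
2. scaffold inspection 135 days ago vs limit 180 → met
3. condition 'performs work above three stories' holds; subcontractor verification log present → met
4. fall-protection recertification 85 days ago vs limit 90 → met
5. workers' compensation coverage $900,000 < $975,000 → not met
6. OSHA safety training 645 days ago vs limit 730 → met
7. lien-law disclosure absent → not met
8. equipment calibration 780 days ago vs limit 730 → not met
9. bonding capacity review 110 days ago vs limit 120 → met
10. contractor registration certificate absent → not met
11. condition 'performs public-works projects' holds; commercial general liability coverage $625,000 < $675,000 → not met
Not met: 1, 5, 7, 8, 10, 11

1, 5, 7, 8, 10, 11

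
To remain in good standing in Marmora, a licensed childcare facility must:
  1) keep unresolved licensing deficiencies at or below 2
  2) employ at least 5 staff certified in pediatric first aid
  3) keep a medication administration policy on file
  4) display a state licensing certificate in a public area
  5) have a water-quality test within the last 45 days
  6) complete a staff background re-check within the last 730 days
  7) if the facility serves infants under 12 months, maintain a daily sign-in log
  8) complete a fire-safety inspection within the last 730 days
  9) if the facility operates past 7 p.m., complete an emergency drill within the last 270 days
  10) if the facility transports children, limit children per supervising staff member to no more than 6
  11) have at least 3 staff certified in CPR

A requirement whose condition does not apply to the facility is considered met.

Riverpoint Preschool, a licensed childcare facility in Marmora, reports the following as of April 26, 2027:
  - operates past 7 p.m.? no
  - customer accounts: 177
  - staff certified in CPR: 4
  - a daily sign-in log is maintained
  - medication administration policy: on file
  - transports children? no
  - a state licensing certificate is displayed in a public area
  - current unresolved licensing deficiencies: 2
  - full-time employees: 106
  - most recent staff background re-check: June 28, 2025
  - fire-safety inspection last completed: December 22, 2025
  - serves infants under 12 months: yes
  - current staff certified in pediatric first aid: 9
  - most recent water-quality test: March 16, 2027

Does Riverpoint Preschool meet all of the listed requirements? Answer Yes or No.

1. unresolved licensing deficiencies 2 ≤ 2 → met
2. staff certified in pediatric first aid 9 ≥ 5 → met
3. medication administration policy present → met
4. state licensing certificate present → met
5. water-quality test 41 days ago vs limit 45 → met
6. staff background re-check 667 days ago vs limit 730 → met
7. condition 'serves infants under 12 months' holds; daily sign-in log present → met
8. fire-safety inspection 490 days ago vs limit 730 → met
9. condition 'operates past 7 p.m.' does not hold → requirement n/a → met
10. condition 'transports children' does not hold → requirement n/a → met
11. staff certified in CPR 4 ≥ 3 → met
All met.

Yes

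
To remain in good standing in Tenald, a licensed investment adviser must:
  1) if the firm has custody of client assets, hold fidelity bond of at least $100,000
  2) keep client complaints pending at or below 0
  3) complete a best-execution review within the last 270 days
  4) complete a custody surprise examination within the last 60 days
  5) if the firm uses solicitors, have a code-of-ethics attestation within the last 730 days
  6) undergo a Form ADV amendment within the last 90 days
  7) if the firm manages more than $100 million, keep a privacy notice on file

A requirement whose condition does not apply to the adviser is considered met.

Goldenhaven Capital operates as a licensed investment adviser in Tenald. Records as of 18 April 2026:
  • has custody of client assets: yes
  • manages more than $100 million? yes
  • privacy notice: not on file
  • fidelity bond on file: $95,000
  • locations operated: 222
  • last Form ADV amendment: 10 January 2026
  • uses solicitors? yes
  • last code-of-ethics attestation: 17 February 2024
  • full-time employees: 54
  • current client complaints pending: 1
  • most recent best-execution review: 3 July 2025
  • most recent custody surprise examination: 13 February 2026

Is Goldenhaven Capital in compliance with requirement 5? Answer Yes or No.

No

5. condition 'uses solicitors' holds; code-of-ethics attestation 791 days ago vs limit 730 → not met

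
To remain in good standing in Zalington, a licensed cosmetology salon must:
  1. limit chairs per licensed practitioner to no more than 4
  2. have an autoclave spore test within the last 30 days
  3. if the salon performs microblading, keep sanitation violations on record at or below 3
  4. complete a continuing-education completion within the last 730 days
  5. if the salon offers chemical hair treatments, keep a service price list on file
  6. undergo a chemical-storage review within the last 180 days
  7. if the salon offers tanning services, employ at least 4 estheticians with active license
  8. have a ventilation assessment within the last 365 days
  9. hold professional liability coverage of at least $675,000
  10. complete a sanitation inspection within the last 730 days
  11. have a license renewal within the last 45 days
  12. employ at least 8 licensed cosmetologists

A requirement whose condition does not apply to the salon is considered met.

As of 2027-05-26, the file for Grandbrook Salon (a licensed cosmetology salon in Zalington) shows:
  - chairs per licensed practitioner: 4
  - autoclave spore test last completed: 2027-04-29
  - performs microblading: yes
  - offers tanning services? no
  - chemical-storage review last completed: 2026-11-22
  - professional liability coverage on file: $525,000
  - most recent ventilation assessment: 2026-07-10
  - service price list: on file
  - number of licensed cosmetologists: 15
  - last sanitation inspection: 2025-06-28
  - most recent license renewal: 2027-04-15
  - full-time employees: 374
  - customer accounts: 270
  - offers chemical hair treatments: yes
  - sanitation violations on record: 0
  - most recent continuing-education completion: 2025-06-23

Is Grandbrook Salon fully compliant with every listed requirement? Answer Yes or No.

1. chairs per licensed practitioner 4 ≤ 4 → met
2. autoclave spore test 27 days ago vs limit 30 → met
3. condition 'performs microblading' holds; sanitation violations on record 0 ≤ 3 → met
4. continuing-education completion 702 days ago vs limit 730 → met
5. condition 'offers chemical hair treatments' holds; service price list present → met
6. chemical-storage review 185 days ago vs limit 180 → not met
7. condition 'offers tanning services' does not hold → requirement n/a → met
8. ventilation assessment 320 days ago vs limit 365 → met
9. professional liability coverage $525,000 < $675,000 → not met
10. sanitation inspection 697 days ago vs limit 730 → met
11. license renewal 41 days ago vs limit 45 → met
12. licensed cosmetologists 15 ≥ 8 → met
Not met: 6, 9

No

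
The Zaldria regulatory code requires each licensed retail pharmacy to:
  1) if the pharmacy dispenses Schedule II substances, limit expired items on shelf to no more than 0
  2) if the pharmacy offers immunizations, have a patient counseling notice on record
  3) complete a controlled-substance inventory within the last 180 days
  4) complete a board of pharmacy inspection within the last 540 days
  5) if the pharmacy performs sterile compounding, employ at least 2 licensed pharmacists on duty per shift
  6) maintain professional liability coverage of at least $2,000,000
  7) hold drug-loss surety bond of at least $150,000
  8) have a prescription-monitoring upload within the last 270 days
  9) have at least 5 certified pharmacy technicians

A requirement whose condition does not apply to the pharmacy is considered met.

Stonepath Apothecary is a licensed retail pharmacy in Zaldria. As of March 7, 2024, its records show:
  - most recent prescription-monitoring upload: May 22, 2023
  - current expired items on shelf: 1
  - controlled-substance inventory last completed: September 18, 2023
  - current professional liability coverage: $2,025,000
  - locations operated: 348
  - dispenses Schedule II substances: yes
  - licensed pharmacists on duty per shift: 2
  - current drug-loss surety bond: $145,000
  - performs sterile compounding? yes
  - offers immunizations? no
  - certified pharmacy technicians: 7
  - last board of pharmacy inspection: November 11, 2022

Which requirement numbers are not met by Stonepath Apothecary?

1, 7, 8

1. condition 'dispenses Schedule II substances' holds; expired items on shelf 1 > 0 → not met
2. condition 'offers immunizations' does not hold → requirement n/a → met
3. controlled-substance inventory 171 days ago vs limit 180 → met
4. board of pharmacy inspection 482 days ago vs limit 540 → met
5. condition 'performs sterile compounding' holds; licensed pharmacists on duty per shift 2 ≥ 2 → met
6. professional liability coverage $2,025,000 ≥ $2,000,000 → met
7. drug-loss surety bond $145,000 < $150,000 → not met
8. prescription-monitoring upload 290 days ago vs limit 270 → not met
9. certified pharmacy technicians 7 ≥ 5 → met
Not met: 1, 7, 8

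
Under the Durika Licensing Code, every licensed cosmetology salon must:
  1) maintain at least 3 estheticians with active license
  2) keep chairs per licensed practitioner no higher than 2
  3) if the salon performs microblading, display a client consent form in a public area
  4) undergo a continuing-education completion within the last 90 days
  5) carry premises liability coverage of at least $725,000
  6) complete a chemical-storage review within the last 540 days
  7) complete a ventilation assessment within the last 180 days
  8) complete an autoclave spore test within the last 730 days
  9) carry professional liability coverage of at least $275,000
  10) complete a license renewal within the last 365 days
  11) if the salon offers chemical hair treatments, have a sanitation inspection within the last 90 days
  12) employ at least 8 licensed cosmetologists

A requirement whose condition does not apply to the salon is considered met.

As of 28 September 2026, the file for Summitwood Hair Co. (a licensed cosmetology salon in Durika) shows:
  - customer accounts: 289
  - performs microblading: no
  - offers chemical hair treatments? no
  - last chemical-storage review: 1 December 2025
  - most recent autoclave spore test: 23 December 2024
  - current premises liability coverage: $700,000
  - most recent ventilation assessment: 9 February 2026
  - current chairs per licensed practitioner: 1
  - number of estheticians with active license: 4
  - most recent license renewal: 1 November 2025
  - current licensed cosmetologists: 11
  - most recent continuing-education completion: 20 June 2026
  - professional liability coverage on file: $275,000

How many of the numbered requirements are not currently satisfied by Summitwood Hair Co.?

3

1. estheticians with active license 4 ≥ 3 → met
2. chairs per licensed practitioner 1 ≤ 2 → met
3. condition 'performs microblading' does not hold → requirement n/a → met
4. continuing-education completion 100 days ago vs limit 90 → not met
5. premises liability coverage $700,000 < $725,000 → not met
6. chemical-storage review 301 days ago vs limit 540 → met
7. ventilation assessment 231 days ago vs limit 180 → not met
8. autoclave spore test 644 days ago vs limit 730 → met
9. professional liability coverage $275,000 ≥ $275,000 → met
10. license renewal 331 days ago vs limit 365 → met
11. condition 'offers chemical hair treatments' does not hold → requirement n/a → met
12. licensed cosmetologists 11 ≥ 8 → met
Not met: 3 of 12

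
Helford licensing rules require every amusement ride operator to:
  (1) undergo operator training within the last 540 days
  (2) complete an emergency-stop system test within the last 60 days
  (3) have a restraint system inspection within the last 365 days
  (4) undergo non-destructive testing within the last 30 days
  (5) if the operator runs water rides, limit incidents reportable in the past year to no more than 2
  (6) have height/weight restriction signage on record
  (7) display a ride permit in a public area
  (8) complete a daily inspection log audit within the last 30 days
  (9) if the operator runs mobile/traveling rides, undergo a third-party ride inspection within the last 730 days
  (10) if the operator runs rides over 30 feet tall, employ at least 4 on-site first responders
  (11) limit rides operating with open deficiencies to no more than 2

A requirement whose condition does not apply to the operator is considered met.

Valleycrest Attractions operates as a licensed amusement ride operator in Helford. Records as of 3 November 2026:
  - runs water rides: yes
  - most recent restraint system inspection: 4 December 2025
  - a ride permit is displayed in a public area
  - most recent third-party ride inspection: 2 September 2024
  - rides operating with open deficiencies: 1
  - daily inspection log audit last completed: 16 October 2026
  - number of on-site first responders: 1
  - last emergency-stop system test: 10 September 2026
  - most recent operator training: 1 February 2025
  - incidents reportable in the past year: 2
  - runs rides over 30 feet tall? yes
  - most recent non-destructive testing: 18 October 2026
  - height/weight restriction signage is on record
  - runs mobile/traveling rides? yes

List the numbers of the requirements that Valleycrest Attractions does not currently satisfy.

1, 9, 10

1. operator training 640 days ago vs limit 540 → not met
2. emergency-stop system test 54 days ago vs limit 60 → met
3. restraint system inspection 334 days ago vs limit 365 → met
4. non-destructive testing 16 days ago vs limit 30 → met
5. condition 'runs water rides' holds; incidents reportable in the past year 2 ≤ 2 → met
6. height/weight restriction signage present → met
7. ride permit present → met
8. daily inspection log audit 18 days ago vs limit 30 → met
9. condition 'runs mobile/traveling rides' holds; third-party ride inspection 792 days ago vs limit 730 → not met
10. condition 'runs rides over 30 feet tall' holds; on-site first responders 1 < 4 → not met
11. rides operating with open deficiencies 1 ≤ 2 → met
Not met: 1, 9, 10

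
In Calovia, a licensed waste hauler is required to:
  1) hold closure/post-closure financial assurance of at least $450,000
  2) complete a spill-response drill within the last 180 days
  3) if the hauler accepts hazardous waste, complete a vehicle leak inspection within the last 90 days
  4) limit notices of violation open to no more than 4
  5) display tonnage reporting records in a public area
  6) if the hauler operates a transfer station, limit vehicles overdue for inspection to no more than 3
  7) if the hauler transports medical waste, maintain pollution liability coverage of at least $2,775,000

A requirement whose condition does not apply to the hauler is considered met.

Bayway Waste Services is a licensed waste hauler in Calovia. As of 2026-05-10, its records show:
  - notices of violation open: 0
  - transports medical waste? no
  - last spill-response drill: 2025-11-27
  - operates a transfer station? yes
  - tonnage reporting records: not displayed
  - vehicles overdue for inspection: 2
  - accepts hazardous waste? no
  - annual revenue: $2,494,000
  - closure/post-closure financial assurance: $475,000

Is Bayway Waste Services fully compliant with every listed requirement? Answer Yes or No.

No

1. closure/post-closure financial assurance $475,000 ≥ $450,000 → met
2. spill-response drill 164 days ago vs limit 180 → met
3. condition 'accepts hazardous waste' does not hold → requirement n/a → met
4. notices of violation open 0 ≤ 4 → met
5. tonnage reporting records absent → not met
6. condition 'operates a transfer station' holds; vehicles overdue for inspection 2 ≤ 3 → met
7. condition 'transports medical waste' does not hold → requirement n/a → met
Not met: 5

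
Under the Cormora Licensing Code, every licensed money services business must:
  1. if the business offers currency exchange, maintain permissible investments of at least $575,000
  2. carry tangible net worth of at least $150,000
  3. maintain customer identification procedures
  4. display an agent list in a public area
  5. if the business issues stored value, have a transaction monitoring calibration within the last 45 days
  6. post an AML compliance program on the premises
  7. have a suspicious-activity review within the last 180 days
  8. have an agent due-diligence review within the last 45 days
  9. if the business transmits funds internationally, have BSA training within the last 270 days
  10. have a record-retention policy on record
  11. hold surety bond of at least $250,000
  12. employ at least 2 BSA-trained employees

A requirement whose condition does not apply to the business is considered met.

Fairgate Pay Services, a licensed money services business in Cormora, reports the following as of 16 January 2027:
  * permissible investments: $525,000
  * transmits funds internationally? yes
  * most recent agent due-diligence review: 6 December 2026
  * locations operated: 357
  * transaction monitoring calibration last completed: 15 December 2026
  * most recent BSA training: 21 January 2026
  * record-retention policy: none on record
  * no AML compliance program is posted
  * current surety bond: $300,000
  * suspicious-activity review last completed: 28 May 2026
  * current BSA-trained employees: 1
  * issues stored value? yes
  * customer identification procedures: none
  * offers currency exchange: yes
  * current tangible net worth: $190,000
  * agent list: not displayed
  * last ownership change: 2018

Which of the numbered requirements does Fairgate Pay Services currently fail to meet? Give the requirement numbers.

1, 3, 4, 6, 7, 9, 10, 12

1. condition 'offers currency exchange' holds; permissible investments $525,000 < $575,000 → not met
2. tangible net worth $190,000 ≥ $150,000 → met
3. customer identification procedures absent → not met
4. agent list absent → not met
5. condition 'issues stored value' holds; transaction monitoring calibration 32 days ago vs limit 45 → met
6. AML compliance program absent → not met
7. suspicious-activity review 233 days ago vs limit 180 → not met
8. agent due-diligence review 41 days ago vs limit 45 → met
9. condition 'transmits funds internationally' holds; BSA training 360 days ago vs limit 270 → not met
10. record-retention policy absent → not met
11. surety bond $300,000 ≥ $250,000 → met
12. BSA-trained employees 1 < 2 → not met
Not met: 1, 3, 4, 6, 7, 9, 10, 12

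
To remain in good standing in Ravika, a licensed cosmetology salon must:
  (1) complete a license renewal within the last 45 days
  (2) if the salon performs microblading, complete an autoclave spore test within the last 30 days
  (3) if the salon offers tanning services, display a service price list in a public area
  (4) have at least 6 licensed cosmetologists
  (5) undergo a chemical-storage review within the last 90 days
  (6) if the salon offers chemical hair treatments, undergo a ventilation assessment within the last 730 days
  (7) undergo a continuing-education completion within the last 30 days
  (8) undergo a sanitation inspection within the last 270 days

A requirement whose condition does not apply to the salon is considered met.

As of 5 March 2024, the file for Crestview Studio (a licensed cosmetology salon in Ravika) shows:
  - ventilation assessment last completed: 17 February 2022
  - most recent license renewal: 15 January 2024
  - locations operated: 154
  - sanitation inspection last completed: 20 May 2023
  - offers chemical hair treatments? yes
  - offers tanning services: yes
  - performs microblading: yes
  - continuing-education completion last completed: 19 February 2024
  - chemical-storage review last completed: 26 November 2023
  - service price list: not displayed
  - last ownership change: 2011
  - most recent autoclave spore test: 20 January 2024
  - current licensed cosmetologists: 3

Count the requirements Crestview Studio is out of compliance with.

7

1. license renewal 50 days ago vs limit 45 → not met
2. condition 'performs microblading' holds; autoclave spore test 45 days ago vs limit 30 → not met
3. condition 'offers tanning services' holds; service price list absent → not met
4. licensed cosmetologists 3 < 6 → not met
5. chemical-storage review 100 days ago vs limit 90 → not met
6. condition 'offers chemical hair treatments' holds; ventilation assessment 747 days ago vs limit 730 → not met
7. continuing-education completion 15 days ago vs limit 30 → met
8. sanitation inspection 290 days ago vs limit 270 → not met
Not met: 7 of 8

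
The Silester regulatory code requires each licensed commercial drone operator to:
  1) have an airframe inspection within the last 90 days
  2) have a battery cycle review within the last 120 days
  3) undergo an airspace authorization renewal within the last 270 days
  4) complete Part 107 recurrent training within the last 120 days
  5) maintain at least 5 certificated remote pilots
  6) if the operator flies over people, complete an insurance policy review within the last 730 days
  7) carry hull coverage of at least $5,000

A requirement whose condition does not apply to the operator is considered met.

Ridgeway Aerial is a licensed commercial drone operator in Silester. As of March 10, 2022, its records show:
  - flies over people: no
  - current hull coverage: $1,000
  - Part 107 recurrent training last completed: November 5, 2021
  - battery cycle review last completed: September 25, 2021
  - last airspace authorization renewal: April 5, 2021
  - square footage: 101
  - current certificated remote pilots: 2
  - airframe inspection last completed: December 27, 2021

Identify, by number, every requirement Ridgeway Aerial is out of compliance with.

1. airframe inspection 73 days ago vs limit 90 → met
2. battery cycle review 166 days ago vs limit 120 → not met
3. airspace authorization renewal 339 days ago vs limit 270 → not met
4. Part 107 recurrent training 125 days ago vs limit 120 → not met
5. certificated remote pilots 2 < 5 → not met
6. condition 'flies over people' does not hold → requirement n/a → met
7. hull coverage $1,000 < $5,000 → not met
Not met: 2, 3, 4, 5, 7

2, 3, 4, 5, 7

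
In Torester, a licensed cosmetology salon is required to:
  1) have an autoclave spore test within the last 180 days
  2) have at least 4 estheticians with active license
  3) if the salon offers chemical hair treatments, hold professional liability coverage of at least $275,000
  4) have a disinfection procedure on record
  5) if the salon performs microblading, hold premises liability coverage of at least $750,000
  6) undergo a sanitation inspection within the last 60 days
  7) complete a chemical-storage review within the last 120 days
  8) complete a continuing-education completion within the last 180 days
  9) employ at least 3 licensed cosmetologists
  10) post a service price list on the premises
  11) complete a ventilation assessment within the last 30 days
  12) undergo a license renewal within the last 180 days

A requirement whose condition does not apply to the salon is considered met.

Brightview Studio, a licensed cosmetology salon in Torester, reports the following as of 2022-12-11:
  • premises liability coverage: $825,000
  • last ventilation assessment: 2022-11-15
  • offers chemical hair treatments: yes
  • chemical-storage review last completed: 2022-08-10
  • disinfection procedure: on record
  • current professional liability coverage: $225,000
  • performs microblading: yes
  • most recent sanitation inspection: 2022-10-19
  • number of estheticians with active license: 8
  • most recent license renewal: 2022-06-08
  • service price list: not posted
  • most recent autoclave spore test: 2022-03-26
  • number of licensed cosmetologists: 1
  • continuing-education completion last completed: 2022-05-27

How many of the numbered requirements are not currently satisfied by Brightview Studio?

1. autoclave spore test 260 days ago vs limit 180 → not met
2. estheticians with active license 8 ≥ 4 → met
3. condition 'offers chemical hair treatments' holds; professional liability coverage $225,000 < $275,000 → not met
4. disinfection procedure present → met
5. condition 'performs microblading' holds; premises liability coverage $825,000 ≥ $750,000 → met
6. sanitation inspection 53 days ago vs limit 60 → met
7. chemical-storage review 123 days ago vs limit 120 → not met
8. continuing-education completion 198 days ago vs limit 180 → not met
9. licensed cosmetologists 1 < 3 → not met
10. service price list absent → not met
11. ventilation assessment 26 days ago vs limit 30 → met
12. license renewal 186 days ago vs limit 180 → not met
Not met: 7 of 12

7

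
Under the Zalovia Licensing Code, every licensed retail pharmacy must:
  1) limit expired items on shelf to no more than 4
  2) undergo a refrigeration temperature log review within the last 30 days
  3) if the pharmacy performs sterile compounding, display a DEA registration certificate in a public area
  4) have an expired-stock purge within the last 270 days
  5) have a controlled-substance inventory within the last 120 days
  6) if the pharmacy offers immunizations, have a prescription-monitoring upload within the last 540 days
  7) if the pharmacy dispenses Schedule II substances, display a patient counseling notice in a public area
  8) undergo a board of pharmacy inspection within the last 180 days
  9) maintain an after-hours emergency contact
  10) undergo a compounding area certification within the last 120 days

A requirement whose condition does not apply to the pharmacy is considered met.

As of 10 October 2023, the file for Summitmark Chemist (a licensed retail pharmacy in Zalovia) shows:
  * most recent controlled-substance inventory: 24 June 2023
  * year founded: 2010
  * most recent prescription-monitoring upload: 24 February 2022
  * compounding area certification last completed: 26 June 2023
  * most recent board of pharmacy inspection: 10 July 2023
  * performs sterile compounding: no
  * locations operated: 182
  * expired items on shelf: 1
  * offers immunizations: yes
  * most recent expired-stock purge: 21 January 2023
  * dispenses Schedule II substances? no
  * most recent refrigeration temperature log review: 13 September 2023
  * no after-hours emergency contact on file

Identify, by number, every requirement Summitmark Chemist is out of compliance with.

1. expired items on shelf 1 ≤ 4 → met
2. refrigeration temperature log review 27 days ago vs limit 30 → met
3. condition 'performs sterile compounding' does not hold → requirement n/a → met
4. expired-stock purge 262 days ago vs limit 270 → met
5. controlled-substance inventory 108 days ago vs limit 120 → met
6. condition 'offers immunizations' holds; prescription-monitoring upload 593 days ago vs limit 540 → not met
7. condition 'dispenses Schedule II substances' does not hold → requirement n/a → met
8. board of pharmacy inspection 92 days ago vs limit 180 → met
9. after-hours emergency contact absent → not met
10. compounding area certification 106 days ago vs limit 120 → met
Not met: 6, 9

6, 9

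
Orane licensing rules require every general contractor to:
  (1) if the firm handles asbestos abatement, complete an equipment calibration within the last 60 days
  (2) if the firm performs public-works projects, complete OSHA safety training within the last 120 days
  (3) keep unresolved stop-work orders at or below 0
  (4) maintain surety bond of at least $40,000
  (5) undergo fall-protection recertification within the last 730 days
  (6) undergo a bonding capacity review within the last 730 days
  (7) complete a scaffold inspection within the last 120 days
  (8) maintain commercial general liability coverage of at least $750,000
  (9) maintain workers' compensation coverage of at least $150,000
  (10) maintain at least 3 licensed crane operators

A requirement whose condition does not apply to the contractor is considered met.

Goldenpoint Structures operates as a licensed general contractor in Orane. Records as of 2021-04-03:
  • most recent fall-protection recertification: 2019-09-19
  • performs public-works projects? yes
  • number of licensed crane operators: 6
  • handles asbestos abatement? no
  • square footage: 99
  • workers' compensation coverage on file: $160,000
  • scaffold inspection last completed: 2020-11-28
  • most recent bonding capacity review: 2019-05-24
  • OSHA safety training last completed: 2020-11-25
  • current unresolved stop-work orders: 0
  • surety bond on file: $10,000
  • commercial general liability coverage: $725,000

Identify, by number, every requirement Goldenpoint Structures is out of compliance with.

2, 4, 7, 8

1. condition 'handles asbestos abatement' does not hold → requirement n/a → met
2. condition 'performs public-works projects' holds; OSHA safety training 129 days ago vs limit 120 → not met
3. unresolved stop-work orders 0 ≤ 0 → met
4. surety bond $10,000 < $40,000 → not met
5. fall-protection recertification 562 days ago vs limit 730 → met
6. bonding capacity review 680 days ago vs limit 730 → met
7. scaffold inspection 126 days ago vs limit 120 → not met
8. commercial general liability coverage $725,000 < $750,000 → not met
9. workers' compensation coverage $160,000 ≥ $150,000 → met
10. licensed crane operators 6 ≥ 3 → met
Not met: 2, 4, 7, 8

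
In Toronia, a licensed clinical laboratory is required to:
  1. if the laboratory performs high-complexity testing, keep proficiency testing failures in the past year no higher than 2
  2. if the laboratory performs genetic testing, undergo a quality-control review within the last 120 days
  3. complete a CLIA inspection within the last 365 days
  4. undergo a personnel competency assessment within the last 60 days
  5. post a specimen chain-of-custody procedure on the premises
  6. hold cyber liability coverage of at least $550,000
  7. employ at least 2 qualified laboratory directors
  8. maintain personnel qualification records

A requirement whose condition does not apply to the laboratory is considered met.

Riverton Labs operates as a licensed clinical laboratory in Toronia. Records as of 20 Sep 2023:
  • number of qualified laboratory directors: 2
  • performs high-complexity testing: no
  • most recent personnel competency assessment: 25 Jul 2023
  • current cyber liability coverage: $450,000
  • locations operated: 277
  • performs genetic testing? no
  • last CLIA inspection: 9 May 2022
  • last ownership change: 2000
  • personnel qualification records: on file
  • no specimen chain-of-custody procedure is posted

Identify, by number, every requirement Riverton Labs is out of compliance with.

3, 5, 6

1. condition 'performs high-complexity testing' does not hold → requirement n/a → met
2. condition 'performs genetic testing' does not hold → requirement n/a → met
3. CLIA inspection 499 days ago vs limit 365 → not met
4. personnel competency assessment 57 days ago vs limit 60 → met
5. specimen chain-of-custody procedure absent → not met
6. cyber liability coverage $450,000 < $550,000 → not met
7. qualified laboratory directors 2 ≥ 2 → met
8. personnel qualification records present → met
Not met: 3, 5, 6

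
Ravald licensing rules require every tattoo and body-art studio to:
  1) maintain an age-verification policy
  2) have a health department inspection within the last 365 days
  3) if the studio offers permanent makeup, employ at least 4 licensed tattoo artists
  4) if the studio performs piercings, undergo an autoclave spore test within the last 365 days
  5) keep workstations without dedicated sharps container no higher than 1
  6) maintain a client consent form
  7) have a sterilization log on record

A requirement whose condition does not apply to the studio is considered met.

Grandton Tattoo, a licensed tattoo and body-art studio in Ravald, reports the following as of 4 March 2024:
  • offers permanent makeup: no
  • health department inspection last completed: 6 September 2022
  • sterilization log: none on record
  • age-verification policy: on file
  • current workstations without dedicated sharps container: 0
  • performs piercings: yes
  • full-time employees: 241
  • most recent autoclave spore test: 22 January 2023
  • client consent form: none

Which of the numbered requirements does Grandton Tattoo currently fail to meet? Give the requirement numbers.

1. age-verification policy present → met
2. health department inspection 545 days ago vs limit 365 → not met
3. condition 'offers permanent makeup' does not hold → requirement n/a → met
4. condition 'performs piercings' holds; autoclave spore test 407 days ago vs limit 365 → not met
5. workstations without dedicated sharps container 0 ≤ 1 → met
6. client consent form absent → not met
7. sterilization log absent → not met
Not met: 2, 4, 6, 7

2, 4, 6, 7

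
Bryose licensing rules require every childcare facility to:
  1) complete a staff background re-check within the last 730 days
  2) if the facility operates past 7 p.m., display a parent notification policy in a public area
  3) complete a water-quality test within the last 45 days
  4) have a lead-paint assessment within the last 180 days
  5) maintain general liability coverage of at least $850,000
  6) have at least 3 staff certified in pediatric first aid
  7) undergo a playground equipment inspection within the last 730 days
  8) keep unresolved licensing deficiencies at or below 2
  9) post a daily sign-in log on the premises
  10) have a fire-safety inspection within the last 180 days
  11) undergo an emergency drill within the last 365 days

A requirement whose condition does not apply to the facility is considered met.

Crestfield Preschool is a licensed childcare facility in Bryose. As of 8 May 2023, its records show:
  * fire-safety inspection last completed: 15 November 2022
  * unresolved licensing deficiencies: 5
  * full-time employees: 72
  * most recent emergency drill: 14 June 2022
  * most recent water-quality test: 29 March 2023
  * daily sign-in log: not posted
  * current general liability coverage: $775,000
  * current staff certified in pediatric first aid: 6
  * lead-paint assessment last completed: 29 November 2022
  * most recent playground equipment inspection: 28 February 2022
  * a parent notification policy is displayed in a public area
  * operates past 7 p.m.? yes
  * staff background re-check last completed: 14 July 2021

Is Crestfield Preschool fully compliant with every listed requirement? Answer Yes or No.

1. staff background re-check 663 days ago vs limit 730 → met
2. condition 'operates past 7 p.m.' holds; parent notification policy present → met
3. water-quality test 40 days ago vs limit 45 → met
4. lead-paint assessment 160 days ago vs limit 180 → met
5. general liability coverage $775,000 < $850,000 → not met
6. staff certified in pediatric first aid 6 ≥ 3 → met
7. playground equipment inspection 434 days ago vs limit 730 → met
8. unresolved licensing deficiencies 5 > 2 → not met
9. daily sign-in log absent → not met
10. fire-safety inspection 174 days ago vs limit 180 → met
11. emergency drill 328 days ago vs limit 365 → met
Not met: 5, 8, 9

No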